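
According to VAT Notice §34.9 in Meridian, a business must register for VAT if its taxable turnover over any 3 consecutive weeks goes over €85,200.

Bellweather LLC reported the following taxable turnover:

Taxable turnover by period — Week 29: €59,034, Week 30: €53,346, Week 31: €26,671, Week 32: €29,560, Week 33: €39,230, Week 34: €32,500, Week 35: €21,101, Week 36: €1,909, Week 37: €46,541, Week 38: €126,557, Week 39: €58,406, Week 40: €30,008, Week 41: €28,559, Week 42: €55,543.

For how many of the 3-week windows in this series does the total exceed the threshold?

10

Week 29–Week 31: €59,034 + €53,346 + €26,671 = €139,051 (over)
Week 30–Week 32: €53,346 + €26,671 + €29,560 = €109,577 (over)
Week 31–Week 33: €26,671 + €29,560 + €39,230 = €95,461 (over)
Week 32–Week 34: €29,560 + €39,230 + €32,500 = €101,290 (over)
Week 33–Week 35: €39,230 + €32,500 + €21,101 = €92,831 (over)
Week 34–Week 36: €32,500 + €21,101 + €1,909 = €55,510 (under)
Week 35–Week 37: €21,101 + €1,909 + €46,541 = €69,551 (under)
Week 36–Week 38: €1,909 + €46,541 + €126,557 = €175,007 (over)
Week 37–Week 39: €46,541 + €126,557 + €58,406 = €231,504 (over)
Week 38–Week 40: €126,557 + €58,406 + €30,008 = €214,971 (over)
Week 39–Week 41: €58,406 + €30,008 + €28,559 = €116,973 (over)
Week 40–Week 42: €30,008 + €28,559 + €55,543 = €114,110 (over)
10 windows exceed the threshold.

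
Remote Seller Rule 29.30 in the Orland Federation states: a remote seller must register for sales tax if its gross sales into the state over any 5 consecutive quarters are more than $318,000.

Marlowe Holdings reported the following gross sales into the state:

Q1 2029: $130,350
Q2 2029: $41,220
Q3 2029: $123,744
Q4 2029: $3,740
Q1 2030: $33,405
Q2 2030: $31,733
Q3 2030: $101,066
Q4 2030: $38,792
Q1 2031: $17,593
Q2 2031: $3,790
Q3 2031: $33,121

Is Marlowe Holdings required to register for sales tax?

Q1 2029–Q1 2030: $130,350 + $41,220 + $123,744 + $3,740 + $33,405 = $332,459 (over)
Q2 2029–Q2 2030: $41,220 + $123,744 + $3,740 + $33,405 + $31,733 = $233,842 (under)
Q3 2029–Q3 2030: $123,744 + $3,740 + $33,405 + $31,733 + $101,066 = $293,688 (under)
Q4 2029–Q4 2030: $3,740 + $33,405 + $31,733 + $101,066 + $38,792 = $208,736 (under)
Q1 2030–Q1 2031: $33,405 + $31,733 + $101,066 + $38,792 + $17,593 = $222,589 (under)
Q2 2030–Q2 2031: $31,733 + $101,066 + $38,792 + $17,593 + $3,790 = $192,974 (under)
Q3 2030–Q3 2031: $101,066 + $38,792 + $17,593 + $3,790 + $33,121 = $194,362 (under)
At least one window exceeds $318,000.

Yes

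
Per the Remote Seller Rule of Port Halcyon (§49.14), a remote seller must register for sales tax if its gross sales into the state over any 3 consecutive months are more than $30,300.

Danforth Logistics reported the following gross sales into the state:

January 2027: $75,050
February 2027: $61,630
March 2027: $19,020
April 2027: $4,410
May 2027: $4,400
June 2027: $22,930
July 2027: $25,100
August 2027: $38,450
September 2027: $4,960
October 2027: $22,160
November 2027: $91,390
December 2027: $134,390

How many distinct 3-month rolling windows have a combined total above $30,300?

9

January 2027–March 2027: $75,050 + $61,630 + $19,020 = $155,700 (over)
February 2027–April 2027: $61,630 + $19,020 + $4,410 = $85,060 (over)
March 2027–May 2027: $19,020 + $4,410 + $4,400 = $27,830 (under)
April 2027–June 2027: $4,410 + $4,400 + $22,930 = $31,740 (over)
May 2027–July 2027: $4,400 + $22,930 + $25,100 = $52,430 (over)
June 2027–August 2027: $22,930 + $25,100 + $38,450 = $86,480 (over)
July 2027–September 2027: $25,100 + $38,450 + $4,960 = $68,510 (over)
August 2027–October 2027: $38,450 + $4,960 + $22,160 = $65,570 (over)
September 2027–November 2027: $4,960 + $22,160 + $91,390 = $118,510 (over)
October 2027–December 2027: $22,160 + $91,390 + $134,390 = $247,940 (over)
9 windows exceed the threshold.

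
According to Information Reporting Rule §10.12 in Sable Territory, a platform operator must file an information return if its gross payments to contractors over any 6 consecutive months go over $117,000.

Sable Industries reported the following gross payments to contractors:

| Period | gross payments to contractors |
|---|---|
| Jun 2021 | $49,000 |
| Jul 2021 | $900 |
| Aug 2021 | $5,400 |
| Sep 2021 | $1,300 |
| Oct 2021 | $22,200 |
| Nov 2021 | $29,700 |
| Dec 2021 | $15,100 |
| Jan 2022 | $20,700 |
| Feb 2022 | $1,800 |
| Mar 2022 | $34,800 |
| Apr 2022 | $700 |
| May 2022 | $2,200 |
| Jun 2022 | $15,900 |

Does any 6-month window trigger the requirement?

Yes

Jun 2021–Nov 2021: $49,000 + $900 + $5,400 + $1,300 + $22,200 + $29,700 = $108,500 (under)
Jul 2021–Dec 2021: $900 + $5,400 + $1,300 + $22,200 + $29,700 + $15,100 = $74,600 (under)
Aug 2021–Jan 2022: $5,400 + $1,300 + $22,200 + $29,700 + $15,100 + $20,700 = $94,400 (under)
Sep 2021–Feb 2022: $1,300 + $22,200 + $29,700 + $15,100 + $20,700 + $1,800 = $90,800 (under)
Oct 2021–Mar 2022: $22,200 + $29,700 + $15,100 + $20,700 + $1,800 + $34,800 = $124,300 (over)
Nov 2021–Apr 2022: $29,700 + $15,100 + $20,700 + $1,800 + $34,800 + $700 = $102,800 (under)
Dec 2021–May 2022: $15,100 + $20,700 + $1,800 + $34,800 + $700 + $2,200 = $75,300 (under)
Jan 2022–Jun 2022: $20,700 + $1,800 + $34,800 + $700 + $2,200 + $15,900 = $76,100 (under)
At least one window exceeds $117,000.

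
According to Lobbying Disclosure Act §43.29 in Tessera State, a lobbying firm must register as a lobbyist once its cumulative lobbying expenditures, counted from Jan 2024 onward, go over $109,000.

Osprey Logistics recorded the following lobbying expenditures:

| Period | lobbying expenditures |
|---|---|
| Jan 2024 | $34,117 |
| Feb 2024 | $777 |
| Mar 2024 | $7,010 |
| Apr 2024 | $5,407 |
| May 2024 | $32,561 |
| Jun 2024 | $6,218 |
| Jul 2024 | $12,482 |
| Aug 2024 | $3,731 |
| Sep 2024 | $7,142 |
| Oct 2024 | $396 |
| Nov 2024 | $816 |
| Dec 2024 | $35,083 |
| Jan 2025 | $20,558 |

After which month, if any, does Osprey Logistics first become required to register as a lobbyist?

Through Jan 2024: $34,117
Through Feb 2024: $34,894
Through Mar 2024: $41,904
Through Apr 2024: $47,311
Through May 2024: $79,872
Through Jun 2024: $86,090
Through Jul 2024: $98,572
Through Aug 2024: $102,303
Through Sep 2024: $109,445 ← exceeds threshold

Sep 2024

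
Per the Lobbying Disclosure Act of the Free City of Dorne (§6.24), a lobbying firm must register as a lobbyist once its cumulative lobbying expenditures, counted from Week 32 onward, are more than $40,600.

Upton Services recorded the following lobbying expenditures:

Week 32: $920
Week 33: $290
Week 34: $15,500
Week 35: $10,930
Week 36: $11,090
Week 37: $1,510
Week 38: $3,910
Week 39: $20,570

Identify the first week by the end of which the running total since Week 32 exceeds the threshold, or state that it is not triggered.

Through Week 32: $920
Through Week 33: $1,210
Through Week 34: $16,710
Through Week 35: $27,640
Through Week 36: $38,730
Through Week 37: $40,240
Through Week 38: $44,150 ← exceeds threshold

Week 38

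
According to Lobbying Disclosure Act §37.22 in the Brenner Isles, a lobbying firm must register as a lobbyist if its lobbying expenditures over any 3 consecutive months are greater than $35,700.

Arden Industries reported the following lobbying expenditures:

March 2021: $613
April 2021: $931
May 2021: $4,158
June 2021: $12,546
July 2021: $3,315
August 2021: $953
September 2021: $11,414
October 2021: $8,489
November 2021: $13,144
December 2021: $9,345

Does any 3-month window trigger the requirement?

No

March 2021–May 2021: $613 + $931 + $4,158 = $5,702 (under)
April 2021–June 2021: $931 + $4,158 + $12,546 = $17,635 (under)
May 2021–July 2021: $4,158 + $12,546 + $3,315 = $20,019 (under)
June 2021–August 2021: $12,546 + $3,315 + $953 = $16,814 (under)
July 2021–September 2021: $3,315 + $953 + $11,414 = $15,682 (under)
August 2021–October 2021: $953 + $11,414 + $8,489 = $20,856 (under)
September 2021–November 2021: $11,414 + $8,489 + $13,144 = $33,047 (under)
October 2021–December 2021: $8,489 + $13,144 + $9,345 = $30,978 (under)
No window exceeds $35,700.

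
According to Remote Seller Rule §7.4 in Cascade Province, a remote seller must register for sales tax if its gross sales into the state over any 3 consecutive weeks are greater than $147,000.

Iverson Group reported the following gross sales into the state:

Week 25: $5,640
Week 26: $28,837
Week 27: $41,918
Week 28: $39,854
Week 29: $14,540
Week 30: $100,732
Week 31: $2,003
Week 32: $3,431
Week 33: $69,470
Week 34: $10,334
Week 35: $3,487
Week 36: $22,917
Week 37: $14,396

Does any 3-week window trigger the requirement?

Week 25–Week 27: $5,640 + $28,837 + $41,918 = $76,395 (under)
Week 26–Week 28: $28,837 + $41,918 + $39,854 = $110,609 (under)
Week 27–Week 29: $41,918 + $39,854 + $14,540 = $96,312 (under)
Week 28–Week 30: $39,854 + $14,540 + $100,732 = $155,126 (over)
Week 29–Week 31: $14,540 + $100,732 + $2,003 = $117,275 (under)
Week 30–Week 32: $100,732 + $2,003 + $3,431 = $106,166 (under)
Week 31–Week 33: $2,003 + $3,431 + $69,470 = $74,904 (under)
Week 32–Week 34: $3,431 + $69,470 + $10,334 = $83,235 (under)
Week 33–Week 35: $69,470 + $10,334 + $3,487 = $83,291 (under)
Week 34–Week 36: $10,334 + $3,487 + $22,917 = $36,738 (under)
Week 35–Week 37: $3,487 + $22,917 + $14,396 = $40,800 (under)
At least one window exceeds $147,000.

Yes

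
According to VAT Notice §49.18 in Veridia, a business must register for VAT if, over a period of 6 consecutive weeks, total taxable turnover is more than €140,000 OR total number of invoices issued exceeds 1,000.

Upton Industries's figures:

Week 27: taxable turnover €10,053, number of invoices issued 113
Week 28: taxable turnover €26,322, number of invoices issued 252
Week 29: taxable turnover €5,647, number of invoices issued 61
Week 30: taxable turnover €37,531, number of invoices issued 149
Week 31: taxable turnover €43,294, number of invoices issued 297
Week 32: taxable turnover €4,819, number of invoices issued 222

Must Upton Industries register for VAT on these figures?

Yes

Total taxable turnover: €10,053 + €26,322 + €5,647 + €37,531 + €43,294 + €4,819 = €127,666 (≤ €140,000).
Total number of invoices issued: 113 + 252 + 61 + 149 + 297 + 222 = 1,094 (> 1,000).
The test is 'or': at least one threshold is exceeded.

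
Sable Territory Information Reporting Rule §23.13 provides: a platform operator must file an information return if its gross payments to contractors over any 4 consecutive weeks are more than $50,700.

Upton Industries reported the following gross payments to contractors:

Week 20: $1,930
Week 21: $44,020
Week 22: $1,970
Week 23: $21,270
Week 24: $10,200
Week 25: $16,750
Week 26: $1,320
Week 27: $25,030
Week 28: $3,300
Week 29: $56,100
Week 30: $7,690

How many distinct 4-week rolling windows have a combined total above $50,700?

Week 20–Week 23: $1,930 + $44,020 + $1,970 + $21,270 = $69,190 (over)
Week 21–Week 24: $44,020 + $1,970 + $21,270 + $10,200 = $77,460 (over)
Week 22–Week 25: $1,970 + $21,270 + $10,200 + $16,750 = $50,190 (under)
Week 23–Week 26: $21,270 + $10,200 + $16,750 + $1,320 = $49,540 (under)
Week 24–Week 27: $10,200 + $16,750 + $1,320 + $25,030 = $53,300 (over)
Week 25–Week 28: $16,750 + $1,320 + $25,030 + $3,300 = $46,400 (under)
Week 26–Week 29: $1,320 + $25,030 + $3,300 + $56,100 = $85,750 (over)
Week 27–Week 30: $25,030 + $3,300 + $56,100 + $7,690 = $92,120 (over)
5 windows exceed the threshold.

5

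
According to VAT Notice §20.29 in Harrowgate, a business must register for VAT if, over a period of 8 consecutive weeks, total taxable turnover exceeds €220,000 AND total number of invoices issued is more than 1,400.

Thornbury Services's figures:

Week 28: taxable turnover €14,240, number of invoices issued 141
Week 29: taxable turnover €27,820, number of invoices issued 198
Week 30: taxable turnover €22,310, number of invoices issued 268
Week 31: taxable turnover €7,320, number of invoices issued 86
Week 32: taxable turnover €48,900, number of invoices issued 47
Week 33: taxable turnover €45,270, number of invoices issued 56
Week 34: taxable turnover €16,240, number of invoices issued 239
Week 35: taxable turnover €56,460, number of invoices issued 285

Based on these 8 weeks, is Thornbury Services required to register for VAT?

Total taxable turnover: €14,240 + €27,820 + €22,310 + €7,320 + €48,900 + €45,270 + €16,240 + €56,460 = €238,560 (> €220,000).
Total number of invoices issued: 141 + 198 + 268 + 86 + 47 + 56 + 239 + 285 = 1,320 (≤ 1,400).
The test is 'and': the rule requires both, and at least one is not exceeded.

No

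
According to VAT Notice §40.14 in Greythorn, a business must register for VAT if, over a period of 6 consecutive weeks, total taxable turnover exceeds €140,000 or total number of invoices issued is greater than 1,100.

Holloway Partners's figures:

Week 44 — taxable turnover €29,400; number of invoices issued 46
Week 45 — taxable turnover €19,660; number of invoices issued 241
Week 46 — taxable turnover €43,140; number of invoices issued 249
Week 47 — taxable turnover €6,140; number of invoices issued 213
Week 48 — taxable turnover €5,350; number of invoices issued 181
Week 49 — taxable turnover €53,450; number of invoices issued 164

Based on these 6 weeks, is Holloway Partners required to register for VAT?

Yes

Total taxable turnover: €29,400 + €19,660 + €43,140 + €6,140 + €5,350 + €53,450 = €157,140 (> €140,000).
Total number of invoices issued: 46 + 241 + 249 + 213 + 181 + 164 = 1,094 (≤ 1,100).
The test is 'or': at least one threshold is exceeded.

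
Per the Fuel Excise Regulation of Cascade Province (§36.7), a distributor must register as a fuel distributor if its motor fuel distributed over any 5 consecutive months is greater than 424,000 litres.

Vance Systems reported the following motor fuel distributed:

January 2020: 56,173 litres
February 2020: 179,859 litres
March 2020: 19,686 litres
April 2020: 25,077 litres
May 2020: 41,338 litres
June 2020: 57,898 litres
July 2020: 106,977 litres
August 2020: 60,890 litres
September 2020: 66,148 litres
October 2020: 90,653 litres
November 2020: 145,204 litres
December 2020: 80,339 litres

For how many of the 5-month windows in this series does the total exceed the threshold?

2

January 2020–May 2020: 56,173 litres + 179,859 litres + 19,686 litres + 25,077 litres + 41,338 litres = 322,133 litres (under)
February 2020–June 2020: 179,859 litres + 19,686 litres + 25,077 litres + 41,338 litres + 57,898 litres = 323,858 litres (under)
March 2020–July 2020: 19,686 litres + 25,077 litres + 41,338 litres + 57,898 litres + 106,977 litres = 250,976 litres (under)
April 2020–August 2020: 25,077 litres + 41,338 litres + 57,898 litres + 106,977 litres + 60,890 litres = 292,180 litres (under)
May 2020–September 2020: 41,338 litres + 57,898 litres + 106,977 litres + 60,890 litres + 66,148 litres = 333,251 litres (under)
June 2020–October 2020: 57,898 litres + 106,977 litres + 60,890 litres + 66,148 litres + 90,653 litres = 382,566 litres (under)
July 2020–November 2020: 106,977 litres + 60,890 litres + 66,148 litres + 90,653 litres + 145,204 litres = 469,872 litres (over)
August 2020–December 2020: 60,890 litres + 66,148 litres + 90,653 litres + 145,204 litres + 80,339 litres = 443,234 litres (over)
2 windows exceed the threshold.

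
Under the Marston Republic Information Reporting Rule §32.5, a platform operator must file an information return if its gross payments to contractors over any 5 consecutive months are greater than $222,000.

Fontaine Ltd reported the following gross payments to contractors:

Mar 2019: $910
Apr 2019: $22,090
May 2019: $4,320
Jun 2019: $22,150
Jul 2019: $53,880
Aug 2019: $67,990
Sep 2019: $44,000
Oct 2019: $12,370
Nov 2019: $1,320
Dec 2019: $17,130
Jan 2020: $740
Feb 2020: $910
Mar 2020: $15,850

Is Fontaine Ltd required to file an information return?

No

Mar 2019–Jul 2019: $910 + $22,090 + $4,320 + $22,150 + $53,880 = $103,350 (under)
Apr 2019–Aug 2019: $22,090 + $4,320 + $22,150 + $53,880 + $67,990 = $170,430 (under)
May 2019–Sep 2019: $4,320 + $22,150 + $53,880 + $67,990 + $44,000 = $192,340 (under)
Jun 2019–Oct 2019: $22,150 + $53,880 + $67,990 + $44,000 + $12,370 = $200,390 (under)
Jul 2019–Nov 2019: $53,880 + $67,990 + $44,000 + $12,370 + $1,320 = $179,560 (under)
Aug 2019–Dec 2019: $67,990 + $44,000 + $12,370 + $1,320 + $17,130 = $142,810 (under)
Sep 2019–Jan 2020: $44,000 + $12,370 + $1,320 + $17,130 + $740 = $75,560 (under)
Oct 2019–Feb 2020: $12,370 + $1,320 + $17,130 + $740 + $910 = $32,470 (under)
Nov 2019–Mar 2020: $1,320 + $17,130 + $740 + $910 + $15,850 = $35,950 (under)
No window exceeds $222,000.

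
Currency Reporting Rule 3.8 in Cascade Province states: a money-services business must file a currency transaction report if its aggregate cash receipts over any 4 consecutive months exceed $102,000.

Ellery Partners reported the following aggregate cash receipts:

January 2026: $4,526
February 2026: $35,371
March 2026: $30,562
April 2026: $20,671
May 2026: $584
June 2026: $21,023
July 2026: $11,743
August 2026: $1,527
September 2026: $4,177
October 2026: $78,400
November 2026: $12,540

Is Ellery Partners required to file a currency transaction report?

No

January 2026–April 2026: $4,526 + $35,371 + $30,562 + $20,671 = $91,130 (under)
February 2026–May 2026: $35,371 + $30,562 + $20,671 + $584 = $87,188 (under)
March 2026–June 2026: $30,562 + $20,671 + $584 + $21,023 = $72,840 (under)
April 2026–July 2026: $20,671 + $584 + $21,023 + $11,743 = $54,021 (under)
May 2026–August 2026: $584 + $21,023 + $11,743 + $1,527 = $34,877 (under)
June 2026–September 2026: $21,023 + $11,743 + $1,527 + $4,177 = $38,470 (under)
July 2026–October 2026: $11,743 + $1,527 + $4,177 + $78,400 = $95,847 (under)
August 2026–November 2026: $1,527 + $4,177 + $78,400 + $12,540 = $96,644 (under)
No window exceeds $102,000.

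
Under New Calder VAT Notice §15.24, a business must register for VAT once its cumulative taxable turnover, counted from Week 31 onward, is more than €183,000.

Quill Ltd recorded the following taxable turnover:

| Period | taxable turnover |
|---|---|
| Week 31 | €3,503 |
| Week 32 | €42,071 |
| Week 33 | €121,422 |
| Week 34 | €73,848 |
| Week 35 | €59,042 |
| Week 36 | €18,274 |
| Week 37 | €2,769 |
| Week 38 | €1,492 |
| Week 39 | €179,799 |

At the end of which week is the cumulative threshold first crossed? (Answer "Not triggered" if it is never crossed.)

Week 34

Through Week 31: €3,503
Through Week 32: €45,574
Through Week 33: €166,996
Through Week 34: €240,844 ← exceeds threshold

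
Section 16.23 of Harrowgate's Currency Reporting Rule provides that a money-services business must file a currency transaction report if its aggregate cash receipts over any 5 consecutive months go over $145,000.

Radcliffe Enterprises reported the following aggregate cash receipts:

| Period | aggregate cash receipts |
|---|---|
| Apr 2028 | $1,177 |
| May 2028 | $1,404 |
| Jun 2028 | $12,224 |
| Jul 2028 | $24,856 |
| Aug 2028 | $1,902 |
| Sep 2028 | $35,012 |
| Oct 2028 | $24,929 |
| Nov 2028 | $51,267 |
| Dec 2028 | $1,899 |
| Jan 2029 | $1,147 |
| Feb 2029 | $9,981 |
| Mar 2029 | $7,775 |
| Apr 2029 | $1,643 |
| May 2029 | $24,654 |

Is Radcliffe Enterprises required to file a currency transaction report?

No

Apr 2028–Aug 2028: $1,177 + $1,404 + $12,224 + $24,856 + $1,902 = $41,563 (under)
May 2028–Sep 2028: $1,404 + $12,224 + $24,856 + $1,902 + $35,012 = $75,398 (under)
Jun 2028–Oct 2028: $12,224 + $24,856 + $1,902 + $35,012 + $24,929 = $98,923 (under)
Jul 2028–Nov 2028: $24,856 + $1,902 + $35,012 + $24,929 + $51,267 = $137,966 (under)
Aug 2028–Dec 2028: $1,902 + $35,012 + $24,929 + $51,267 + $1,899 = $115,009 (under)
Sep 2028–Jan 2029: $35,012 + $24,929 + $51,267 + $1,899 + $1,147 = $114,254 (under)
Oct 2028–Feb 2029: $24,929 + $51,267 + $1,899 + $1,147 + $9,981 = $89,223 (under)
Nov 2028–Mar 2029: $51,267 + $1,899 + $1,147 + $9,981 + $7,775 = $72,069 (under)
Dec 2028–Apr 2029: $1,899 + $1,147 + $9,981 + $7,775 + $1,643 = $22,445 (under)
Jan 2029–May 2029: $1,147 + $9,981 + $7,775 + $1,643 + $24,654 = $45,200 (under)
No window exceeds $145,000.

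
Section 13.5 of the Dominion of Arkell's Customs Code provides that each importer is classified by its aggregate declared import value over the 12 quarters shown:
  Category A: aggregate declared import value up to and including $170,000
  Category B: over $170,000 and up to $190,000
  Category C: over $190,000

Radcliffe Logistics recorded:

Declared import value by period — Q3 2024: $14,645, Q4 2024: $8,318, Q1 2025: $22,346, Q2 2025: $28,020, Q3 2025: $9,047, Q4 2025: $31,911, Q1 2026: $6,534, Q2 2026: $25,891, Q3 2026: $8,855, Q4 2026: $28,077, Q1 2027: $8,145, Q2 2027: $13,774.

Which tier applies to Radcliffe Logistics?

Category C

Aggregate declared import value: $14,645 + $8,318 + $22,346 + $28,020 + $9,047 + $31,911 + $6,534 + $25,891 + $8,855 + $28,077 + $8,145 + $13,774 = $205,563.
$205,563 > $190,000, so Category C applies.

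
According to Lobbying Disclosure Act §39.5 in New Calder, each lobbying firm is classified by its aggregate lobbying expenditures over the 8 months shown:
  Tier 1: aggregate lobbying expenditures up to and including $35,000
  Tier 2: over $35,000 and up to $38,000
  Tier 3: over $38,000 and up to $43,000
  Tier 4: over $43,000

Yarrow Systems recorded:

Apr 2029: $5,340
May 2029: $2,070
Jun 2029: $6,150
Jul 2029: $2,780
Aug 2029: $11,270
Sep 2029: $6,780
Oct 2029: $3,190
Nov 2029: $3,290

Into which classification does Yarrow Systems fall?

Aggregate lobbying expenditures: $5,340 + $2,070 + $6,150 + $2,780 + $11,270 + $6,780 + $3,190 + $3,290 = $40,870.
$38,000 < $40,870 ≤ $43,000, so Tier 3 applies.

Tier 3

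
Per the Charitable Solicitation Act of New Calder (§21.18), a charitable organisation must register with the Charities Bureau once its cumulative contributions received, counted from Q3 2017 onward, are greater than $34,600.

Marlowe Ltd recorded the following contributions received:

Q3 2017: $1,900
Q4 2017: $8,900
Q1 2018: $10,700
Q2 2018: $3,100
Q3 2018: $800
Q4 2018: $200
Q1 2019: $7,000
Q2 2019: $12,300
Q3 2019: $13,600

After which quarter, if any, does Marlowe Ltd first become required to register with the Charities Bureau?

Q2 2019

Through Q3 2017: $1,900
Through Q4 2017: $10,800
Through Q1 2018: $21,500
Through Q2 2018: $24,600
Through Q3 2018: $25,400
Through Q4 2018: $25,600
Through Q1 2019: $32,600
Through Q2 2019: $44,900 ← exceeds threshold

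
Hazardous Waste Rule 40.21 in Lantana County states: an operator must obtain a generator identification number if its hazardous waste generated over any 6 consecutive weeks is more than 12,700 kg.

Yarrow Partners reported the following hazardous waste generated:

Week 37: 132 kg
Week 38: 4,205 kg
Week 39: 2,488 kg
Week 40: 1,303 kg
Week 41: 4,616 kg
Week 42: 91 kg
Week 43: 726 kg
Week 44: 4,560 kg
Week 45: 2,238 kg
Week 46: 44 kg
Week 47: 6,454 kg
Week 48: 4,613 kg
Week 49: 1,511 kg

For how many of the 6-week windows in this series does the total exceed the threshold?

Week 37–Week 42: 132 kg + 4,205 kg + 2,488 kg + 1,303 kg + 4,616 kg + 91 kg = 12,835 kg (over)
Week 38–Week 43: 4,205 kg + 2,488 kg + 1,303 kg + 4,616 kg + 91 kg + 726 kg = 13,429 kg (over)
Week 39–Week 44: 2,488 kg + 1,303 kg + 4,616 kg + 91 kg + 726 kg + 4,560 kg = 13,784 kg (over)
Week 40–Week 45: 1,303 kg + 4,616 kg + 91 kg + 726 kg + 4,560 kg + 2,238 kg = 13,534 kg (over)
Week 41–Week 46: 4,616 kg + 91 kg + 726 kg + 4,560 kg + 2,238 kg + 44 kg = 12,275 kg (under)
Week 42–Week 47: 91 kg + 726 kg + 4,560 kg + 2,238 kg + 44 kg + 6,454 kg = 14,113 kg (over)
Week 43–Week 48: 726 kg + 4,560 kg + 2,238 kg + 44 kg + 6,454 kg + 4,613 kg = 18,635 kg (over)
Week 44–Week 49: 4,560 kg + 2,238 kg + 44 kg + 6,454 kg + 4,613 kg + 1,511 kg = 19,420 kg (over)
7 windows exceed the threshold.

7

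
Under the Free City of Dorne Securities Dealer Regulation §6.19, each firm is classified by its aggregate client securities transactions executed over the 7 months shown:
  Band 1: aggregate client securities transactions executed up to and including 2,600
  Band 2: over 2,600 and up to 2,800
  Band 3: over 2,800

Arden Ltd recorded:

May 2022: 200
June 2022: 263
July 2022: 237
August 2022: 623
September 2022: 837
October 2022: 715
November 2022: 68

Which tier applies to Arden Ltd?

Aggregate client securities transactions executed: 200 + 263 + 237 + 623 + 837 + 715 + 68 = 2,943.
2,943 > 2,800, so Band 3 applies.

Band 3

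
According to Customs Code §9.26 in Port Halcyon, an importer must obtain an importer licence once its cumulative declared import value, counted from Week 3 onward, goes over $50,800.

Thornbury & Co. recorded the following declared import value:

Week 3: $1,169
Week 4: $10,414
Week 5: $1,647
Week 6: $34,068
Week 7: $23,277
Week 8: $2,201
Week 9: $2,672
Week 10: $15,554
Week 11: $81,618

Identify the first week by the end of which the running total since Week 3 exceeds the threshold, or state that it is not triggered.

Week 7

Through Week 3: $1,169
Through Week 4: $11,583
Through Week 5: $13,230
Through Week 6: $47,298
Through Week 7: $70,575 ← exceeds threshold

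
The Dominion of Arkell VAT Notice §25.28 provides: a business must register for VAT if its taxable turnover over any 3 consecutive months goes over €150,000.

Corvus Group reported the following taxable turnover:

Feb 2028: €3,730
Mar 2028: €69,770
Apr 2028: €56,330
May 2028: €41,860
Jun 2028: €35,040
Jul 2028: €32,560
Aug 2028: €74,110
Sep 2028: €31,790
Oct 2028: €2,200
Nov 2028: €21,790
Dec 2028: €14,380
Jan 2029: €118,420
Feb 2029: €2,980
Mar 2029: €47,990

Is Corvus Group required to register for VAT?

Feb 2028–Apr 2028: €3,730 + €69,770 + €56,330 = €129,830 (under)
Mar 2028–May 2028: €69,770 + €56,330 + €41,860 = €167,960 (over)
Apr 2028–Jun 2028: €56,330 + €41,860 + €35,040 = €133,230 (under)
May 2028–Jul 2028: €41,860 + €35,040 + €32,560 = €109,460 (under)
Jun 2028–Aug 2028: €35,040 + €32,560 + €74,110 = €141,710 (under)
Jul 2028–Sep 2028: €32,560 + €74,110 + €31,790 = €138,460 (under)
Aug 2028–Oct 2028: €74,110 + €31,790 + €2,200 = €108,100 (under)
Sep 2028–Nov 2028: €31,790 + €2,200 + €21,790 = €55,780 (under)
Oct 2028–Dec 2028: €2,200 + €21,790 + €14,380 = €38,370 (under)
Nov 2028–Jan 2029: €21,790 + €14,380 + €118,420 = €154,590 (over)
Dec 2028–Feb 2029: €14,380 + €118,420 + €2,980 = €135,780 (under)
Jan 2029–Mar 2029: €118,420 + €2,980 + €47,990 = €169,390 (over)
At least one window exceeds €150,000.

Yes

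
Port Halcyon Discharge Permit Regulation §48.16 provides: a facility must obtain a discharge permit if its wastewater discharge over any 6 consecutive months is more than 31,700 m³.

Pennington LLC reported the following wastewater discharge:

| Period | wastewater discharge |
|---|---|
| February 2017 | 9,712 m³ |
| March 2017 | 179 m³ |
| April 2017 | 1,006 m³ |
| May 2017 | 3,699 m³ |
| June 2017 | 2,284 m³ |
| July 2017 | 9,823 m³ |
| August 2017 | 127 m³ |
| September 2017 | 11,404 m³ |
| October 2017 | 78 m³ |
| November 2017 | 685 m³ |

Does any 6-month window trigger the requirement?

February 2017–July 2017: 9,712 m³ + 179 m³ + 1,006 m³ + 3,699 m³ + 2,284 m³ + 9,823 m³ = 26,703 m³ (under)
March 2017–August 2017: 179 m³ + 1,006 m³ + 3,699 m³ + 2,284 m³ + 9,823 m³ + 127 m³ = 17,118 m³ (under)
April 2017–September 2017: 1,006 m³ + 3,699 m³ + 2,284 m³ + 9,823 m³ + 127 m³ + 11,404 m³ = 28,343 m³ (under)
May 2017–October 2017: 3,699 m³ + 2,284 m³ + 9,823 m³ + 127 m³ + 11,404 m³ + 78 m³ = 27,415 m³ (under)
June 2017–November 2017: 2,284 m³ + 9,823 m³ + 127 m³ + 11,404 m³ + 78 m³ + 685 m³ = 24,401 m³ (under)
No window exceeds 31,700 m³.

No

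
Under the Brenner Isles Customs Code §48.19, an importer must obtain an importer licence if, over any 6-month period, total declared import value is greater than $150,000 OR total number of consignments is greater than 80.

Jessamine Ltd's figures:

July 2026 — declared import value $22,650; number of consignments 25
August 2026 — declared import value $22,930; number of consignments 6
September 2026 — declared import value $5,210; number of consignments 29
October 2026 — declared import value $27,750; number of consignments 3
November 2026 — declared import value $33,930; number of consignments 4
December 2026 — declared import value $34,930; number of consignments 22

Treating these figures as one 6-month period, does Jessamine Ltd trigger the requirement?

Total declared import value: $22,650 + $22,930 + $5,210 + $27,750 + $33,930 + $34,930 = $147,400 (≤ $150,000).
Total number of consignments: 25 + 6 + 29 + 3 + 4 + 22 = 89 (> 80).
The test is 'or': at least one threshold is exceeded.

Yes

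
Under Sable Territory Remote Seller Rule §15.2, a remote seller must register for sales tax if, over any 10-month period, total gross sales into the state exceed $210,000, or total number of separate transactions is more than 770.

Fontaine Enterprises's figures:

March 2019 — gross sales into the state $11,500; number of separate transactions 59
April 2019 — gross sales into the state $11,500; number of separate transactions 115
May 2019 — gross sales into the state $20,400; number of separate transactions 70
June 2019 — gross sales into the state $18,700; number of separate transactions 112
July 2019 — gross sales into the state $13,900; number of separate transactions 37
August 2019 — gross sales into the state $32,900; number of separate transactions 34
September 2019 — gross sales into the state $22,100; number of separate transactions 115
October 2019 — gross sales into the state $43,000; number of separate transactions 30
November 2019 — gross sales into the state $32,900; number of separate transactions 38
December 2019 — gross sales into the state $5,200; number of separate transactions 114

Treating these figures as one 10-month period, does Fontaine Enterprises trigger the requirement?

Total gross sales into the state: $11,500 + $11,500 + $20,400 + $18,700 + $13,900 + $32,900 + $22,100 + $43,000 + $32,900 + $5,200 = $212,100 (> $210,000).
Total number of separate transactions: 59 + 115 + 70 + 112 + 37 + 34 + 115 + 30 + 38 + 114 = 724 (≤ 770).
The test is 'or': at least one threshold is exceeded.

Yes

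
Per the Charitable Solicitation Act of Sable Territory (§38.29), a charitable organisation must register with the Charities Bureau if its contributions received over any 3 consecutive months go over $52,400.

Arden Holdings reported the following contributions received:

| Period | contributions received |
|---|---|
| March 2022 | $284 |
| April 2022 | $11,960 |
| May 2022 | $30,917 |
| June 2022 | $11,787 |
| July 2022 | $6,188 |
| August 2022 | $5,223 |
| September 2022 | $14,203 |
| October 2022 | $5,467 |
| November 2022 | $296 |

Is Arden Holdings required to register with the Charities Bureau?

March 2022–May 2022: $284 + $11,960 + $30,917 = $43,161 (under)
April 2022–June 2022: $11,960 + $30,917 + $11,787 = $54,664 (over)
May 2022–July 2022: $30,917 + $11,787 + $6,188 = $48,892 (under)
June 2022–August 2022: $11,787 + $6,188 + $5,223 = $23,198 (under)
July 2022–September 2022: $6,188 + $5,223 + $14,203 = $25,614 (under)
August 2022–October 2022: $5,223 + $14,203 + $5,467 = $24,893 (under)
September 2022–November 2022: $14,203 + $5,467 + $296 = $19,966 (under)
At least one window exceeds $52,400.

Yes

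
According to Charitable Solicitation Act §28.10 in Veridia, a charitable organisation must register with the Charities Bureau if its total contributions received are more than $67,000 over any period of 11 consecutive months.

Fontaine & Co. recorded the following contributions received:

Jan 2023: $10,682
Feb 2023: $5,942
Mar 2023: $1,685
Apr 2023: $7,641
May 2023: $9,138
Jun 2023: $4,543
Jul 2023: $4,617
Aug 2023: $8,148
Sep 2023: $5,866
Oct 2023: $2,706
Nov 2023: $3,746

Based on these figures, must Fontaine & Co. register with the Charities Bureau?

No

Total contributions received: $10,682 + $5,942 + $1,685 + $7,641 + $9,138 + $4,543 + $4,617 + $8,148 + $5,866 + $2,706 + $3,746 = $64,714.
$64,714 ≤ $67,000, so the threshold is not exceeded.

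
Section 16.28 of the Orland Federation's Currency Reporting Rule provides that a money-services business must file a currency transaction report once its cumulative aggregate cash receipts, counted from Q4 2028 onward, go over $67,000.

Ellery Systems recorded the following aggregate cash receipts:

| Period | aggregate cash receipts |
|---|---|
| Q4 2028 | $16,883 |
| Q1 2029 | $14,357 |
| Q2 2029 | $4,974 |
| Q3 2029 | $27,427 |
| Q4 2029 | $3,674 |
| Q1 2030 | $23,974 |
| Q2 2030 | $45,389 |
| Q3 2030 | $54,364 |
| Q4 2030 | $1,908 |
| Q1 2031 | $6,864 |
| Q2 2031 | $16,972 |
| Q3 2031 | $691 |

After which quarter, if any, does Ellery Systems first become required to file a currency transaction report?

Q4 2029

Through Q4 2028: $16,883
Through Q1 2029: $31,240
Through Q2 2029: $36,214
Through Q3 2029: $63,641
Through Q4 2029: $67,315 ← exceeds threshold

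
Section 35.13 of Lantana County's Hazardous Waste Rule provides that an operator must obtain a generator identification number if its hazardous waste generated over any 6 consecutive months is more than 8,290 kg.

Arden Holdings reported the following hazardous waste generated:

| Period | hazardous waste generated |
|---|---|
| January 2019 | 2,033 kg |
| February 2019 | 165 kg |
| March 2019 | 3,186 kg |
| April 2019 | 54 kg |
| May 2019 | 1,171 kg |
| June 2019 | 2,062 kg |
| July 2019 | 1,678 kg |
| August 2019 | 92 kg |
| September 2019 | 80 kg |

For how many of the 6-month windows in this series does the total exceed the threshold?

2

January 2019–June 2019: 2,033 kg + 165 kg + 3,186 kg + 54 kg + 1,171 kg + 2,062 kg = 8,671 kg (over)
February 2019–July 2019: 165 kg + 3,186 kg + 54 kg + 1,171 kg + 2,062 kg + 1,678 kg = 8,316 kg (over)
March 2019–August 2019: 3,186 kg + 54 kg + 1,171 kg + 2,062 kg + 1,678 kg + 92 kg = 8,243 kg (under)
April 2019–September 2019: 54 kg + 1,171 kg + 2,062 kg + 1,678 kg + 92 kg + 80 kg = 5,137 kg (under)
2 windows exceed the threshold.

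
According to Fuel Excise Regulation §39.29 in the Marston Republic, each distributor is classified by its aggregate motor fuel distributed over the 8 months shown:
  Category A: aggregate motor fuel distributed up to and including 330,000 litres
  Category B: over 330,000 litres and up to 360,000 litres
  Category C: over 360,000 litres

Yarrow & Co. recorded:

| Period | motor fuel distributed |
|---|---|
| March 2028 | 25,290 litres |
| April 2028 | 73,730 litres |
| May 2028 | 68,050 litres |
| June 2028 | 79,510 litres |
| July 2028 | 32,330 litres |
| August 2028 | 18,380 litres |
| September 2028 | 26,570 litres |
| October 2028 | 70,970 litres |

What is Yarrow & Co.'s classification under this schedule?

Category C

Aggregate motor fuel distributed: 25,290 litres + 73,730 litres + 68,050 litres + 79,510 litres + 32,330 litres + 18,380 litres + 26,570 litres + 70,970 litres = 394,830 litres.
394,830 litres > 360,000 litres, so Category C applies.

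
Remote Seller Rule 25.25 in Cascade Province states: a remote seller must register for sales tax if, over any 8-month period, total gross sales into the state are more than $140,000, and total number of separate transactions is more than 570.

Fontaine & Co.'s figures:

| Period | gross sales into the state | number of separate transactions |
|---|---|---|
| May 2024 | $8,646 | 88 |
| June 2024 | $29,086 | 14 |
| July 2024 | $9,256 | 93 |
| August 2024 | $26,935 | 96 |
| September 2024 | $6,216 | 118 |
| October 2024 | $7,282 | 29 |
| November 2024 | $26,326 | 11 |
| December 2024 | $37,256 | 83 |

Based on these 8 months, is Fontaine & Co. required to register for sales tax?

Total gross sales into the state: $8,646 + $29,086 + $9,256 + $26,935 + $6,216 + $7,282 + $26,326 + $37,256 = $151,003 (> $140,000).
Total number of separate transactions: 88 + 14 + 93 + 96 + 118 + 29 + 11 + 83 = 532 (≤ 570).
The test is 'and': the rule requires both, and at least one is not exceeded.

No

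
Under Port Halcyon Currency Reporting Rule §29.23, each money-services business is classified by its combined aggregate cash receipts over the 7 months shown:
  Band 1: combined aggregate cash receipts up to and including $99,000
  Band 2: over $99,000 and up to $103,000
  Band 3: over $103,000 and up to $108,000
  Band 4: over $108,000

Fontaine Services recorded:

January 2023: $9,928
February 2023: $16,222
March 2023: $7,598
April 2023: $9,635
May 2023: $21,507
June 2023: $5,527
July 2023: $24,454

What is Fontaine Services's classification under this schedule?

Combined aggregate cash receipts: $9,928 + $16,222 + $7,598 + $9,635 + $21,507 + $5,527 + $24,454 = $94,871.
$94,871 ≤ $99,000, so Band 1 applies.

Band 1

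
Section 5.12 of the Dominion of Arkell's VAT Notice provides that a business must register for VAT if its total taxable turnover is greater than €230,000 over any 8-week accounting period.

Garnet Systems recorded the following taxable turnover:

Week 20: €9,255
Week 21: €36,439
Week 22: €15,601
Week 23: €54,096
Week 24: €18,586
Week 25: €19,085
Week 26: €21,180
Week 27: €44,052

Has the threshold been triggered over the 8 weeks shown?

Total taxable turnover: €9,255 + €36,439 + €15,601 + €54,096 + €18,586 + €19,085 + €21,180 + €44,052 = €218,294.
€218,294 ≤ €230,000, so the threshold is not exceeded.

No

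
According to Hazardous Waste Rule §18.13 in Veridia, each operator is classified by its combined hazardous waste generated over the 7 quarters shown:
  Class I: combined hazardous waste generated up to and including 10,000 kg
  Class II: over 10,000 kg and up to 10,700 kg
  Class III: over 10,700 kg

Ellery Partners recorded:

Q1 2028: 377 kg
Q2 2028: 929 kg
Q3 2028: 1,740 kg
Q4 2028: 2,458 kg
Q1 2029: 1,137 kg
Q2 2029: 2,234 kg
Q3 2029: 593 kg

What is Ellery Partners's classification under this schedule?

Combined hazardous waste generated: 377 kg + 929 kg + 1,740 kg + 2,458 kg + 1,137 kg + 2,234 kg + 593 kg = 9,468 kg.
9,468 kg ≤ 10,000 kg, so Class I applies.

Class I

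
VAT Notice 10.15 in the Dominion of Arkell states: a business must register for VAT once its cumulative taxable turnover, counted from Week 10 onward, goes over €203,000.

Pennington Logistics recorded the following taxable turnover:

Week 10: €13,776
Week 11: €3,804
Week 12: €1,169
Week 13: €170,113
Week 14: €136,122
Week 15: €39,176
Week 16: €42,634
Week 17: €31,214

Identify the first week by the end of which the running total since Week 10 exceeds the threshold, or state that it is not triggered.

Through Week 10: €13,776
Through Week 11: €17,580
Through Week 12: €18,749
Through Week 13: €188,862
Through Week 14: €324,984 ← exceeds threshold

Week 14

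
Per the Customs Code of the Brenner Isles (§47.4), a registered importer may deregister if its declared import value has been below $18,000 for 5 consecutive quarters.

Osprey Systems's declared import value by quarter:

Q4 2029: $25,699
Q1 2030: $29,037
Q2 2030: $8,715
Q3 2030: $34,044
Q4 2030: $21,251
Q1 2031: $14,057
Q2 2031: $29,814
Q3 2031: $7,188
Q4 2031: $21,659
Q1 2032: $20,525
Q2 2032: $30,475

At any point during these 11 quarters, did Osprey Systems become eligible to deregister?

Quarters below $18,000: Q2 2030, Q1 2031, Q3 2031.
Longest run of consecutive quarters below the threshold: 1.
1 < 5, so Osprey Systems never became eligible.

No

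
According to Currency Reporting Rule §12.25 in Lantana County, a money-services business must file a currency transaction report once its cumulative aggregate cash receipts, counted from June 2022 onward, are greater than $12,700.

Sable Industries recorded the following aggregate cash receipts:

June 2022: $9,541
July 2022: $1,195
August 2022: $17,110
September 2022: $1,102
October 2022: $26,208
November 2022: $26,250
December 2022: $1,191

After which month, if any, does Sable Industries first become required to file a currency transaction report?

August 2022

Through June 2022: $9,541
Through July 2022: $10,736
Through August 2022: $27,846 ← exceeds threshold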